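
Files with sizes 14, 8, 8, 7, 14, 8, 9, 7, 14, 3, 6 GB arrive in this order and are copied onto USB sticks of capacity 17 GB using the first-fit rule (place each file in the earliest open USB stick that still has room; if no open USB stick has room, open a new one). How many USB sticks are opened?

7

  14 → USB stick 1 (new)  [load 14/17]
  8 → USB stick 2 (new)  [load 8/17]
  8 → USB stick 2  [load 16/17]
  7 → USB stick 3 (new)  [load 7/17]
  14 → USB stick 4 (new)  [load 14/17]
  8 → USB stick 3  [load 15/17]
  9 → USB stick 5 (new)  [load 9/17]
  7 → USB stick 5  [load 16/17]
  14 → USB stick 6 (new)  [load 14/17]
  3 → USB stick 1  [load 17/17]
  6 → USB stick 7 (new)  [load 6/17]
7 USB sticks opened.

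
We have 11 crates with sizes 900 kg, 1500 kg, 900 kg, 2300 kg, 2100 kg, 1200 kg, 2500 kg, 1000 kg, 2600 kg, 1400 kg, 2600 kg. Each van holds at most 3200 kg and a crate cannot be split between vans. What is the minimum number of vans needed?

Total = 2600 + 2600 + 2500 + 2300 + 2100 + 1500 + 1400 + 1200 + 1000 + 900 + 900 = 19000 kg.
Lower bound: ⌈19000/3200⌉ = 6 vans.
A packing using 7 vans:
  van 1: 2600 = 2600
  van 2: 2600 = 2600
  van 3: 2500 = 2500
  van 4: 2300 + 900 = 3200
  van 5: 2100 + 1000 = 3100
  van 6: 1500 + 1400 = 2900
  van 7: 1200 + 900 = 2100
No arrangement into 6 vans stays within capacity, so 7 is optimal.

7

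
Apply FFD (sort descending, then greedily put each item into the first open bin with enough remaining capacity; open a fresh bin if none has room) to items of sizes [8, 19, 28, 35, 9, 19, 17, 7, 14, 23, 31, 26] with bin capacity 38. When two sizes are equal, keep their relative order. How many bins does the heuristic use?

7

Sorted descending: 35, 31, 28, 26, 23, 19, 19, 17, 14, 9, 8, 7.
  35 → bin 1 (new)  [load 35/38]
  31 → bin 2 (new)  [load 31/38]
  28 → bin 3 (new)  [load 28/38]
  26 → bin 4 (new)  [load 26/38]
  23 → bin 5 (new)  [load 23/38]
  19 → bin 6 (new)  [load 19/38]
  19 → bin 6  [load 38/38]
  17 → bin 7 (new)  [load 17/38]
  14 → bin 5  [load 37/38]
  9 → bin 3  [load 37/38]
  8 → bin 4  [load 34/38]
  7 → bin 2  [load 38/38]
7 bins opened.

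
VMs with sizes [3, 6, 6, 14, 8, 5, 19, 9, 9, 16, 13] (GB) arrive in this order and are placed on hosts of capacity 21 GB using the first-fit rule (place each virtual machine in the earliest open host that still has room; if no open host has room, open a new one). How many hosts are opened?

  3 → host 1 (new)  [load 3/21]
  6 → host 1  [load 9/21]
  6 → host 1  [load 15/21]
  14 → host 2 (new)  [load 14/21]
  8 → host 3 (new)  [load 8/21]
  5 → host 1  [load 20/21]
  19 → host 4 (new)  [load 19/21]
  9 → host 3  [load 17/21]
  9 → host 5 (new)  [load 9/21]
  16 → host 6 (new)  [load 16/21]
  13 → host 7 (new)  [load 13/21]
7 hosts opened.

7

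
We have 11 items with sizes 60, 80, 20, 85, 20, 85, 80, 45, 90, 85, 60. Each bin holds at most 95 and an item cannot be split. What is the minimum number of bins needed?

9

Total = 90 + 85 + 85 + 85 + 80 + 80 + 60 + 60 + 45 + 20 + 20 = 710.
Lower bound: ⌈710/95⌉ = 8 bins.
A packing using 9 bins:
  bin 1: 90 = 90
  bin 2: 85 = 85
  bin 3: 85 = 85
  bin 4: 85 = 85
  bin 5: 80 = 80
  bin 6: 80 = 80
  bin 7: 60 + 20 = 80
  bin 8: 60 + 20 = 80
  bin 9: 45 = 45
No arrangement into 8 bins stays within capacity, so 9 is optimal.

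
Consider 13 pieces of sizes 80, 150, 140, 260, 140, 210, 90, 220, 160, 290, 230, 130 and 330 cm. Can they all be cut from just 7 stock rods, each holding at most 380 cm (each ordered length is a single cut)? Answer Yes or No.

Yes

A valid assignment using 7 stock rods:
  stock rod 1: 330 = 330
  stock rod 2: 290 + 90 = 380
  stock rod 3: 260 + 80 = 340
  stock rod 4: 230 + 150 = 380
  stock rod 5: 220 + 160 = 380
  stock rod 6: 210 + 140 = 350
  stock rod 7: 140 + 130 = 270
Every load is within 380 cm, so 7 stock rods suffice.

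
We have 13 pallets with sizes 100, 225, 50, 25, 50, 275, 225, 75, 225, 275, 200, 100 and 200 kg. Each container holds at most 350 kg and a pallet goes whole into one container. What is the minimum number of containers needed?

7

Total = 275 + 275 + 225 + 225 + 225 + 200 + 200 + 100 + 100 + 75 + 50 + 50 + 25 = 2025 kg.
Lower bound: ⌈2025/350⌉ = 6 containers.
Also, 7 pallets each exceed 175 kg, and no two of those can share a container, so at least 7 containers are needed.
A packing using 7 containers:
  container 1: 275 + 75 = 350
  container 2: 275 + 50 + 25 = 350
  container 3: 225 + 100 = 325
  container 4: 225 + 100 = 325
  container 5: 225 + 50 = 275
  container 6: 200 = 200
  container 7: 200 = 200
This matches the lower bound, so 7 is optimal.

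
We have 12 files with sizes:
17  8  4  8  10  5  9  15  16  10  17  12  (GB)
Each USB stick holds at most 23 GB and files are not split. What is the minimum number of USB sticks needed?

Total = 17 + 17 + 16 + 15 + 12 + 10 + 10 + 9 + 8 + 8 + 5 + 4 = 131 GB.
Lower bound: ⌈131/23⌉ = 6 USB sticks.
A packing using 7 USB sticks:
  USB stick 1: 17 + 5 = 22
  USB stick 2: 17 + 4 = 21
  USB stick 3: 16 = 16
  USB stick 4: 15 + 8 = 23
  USB stick 5: 12 + 10 = 22
  USB stick 6: 10 + 9 = 19
  USB stick 7: 8 = 8
No arrangement into 6 USB sticks stays within capacity, so 7 is optimal.

7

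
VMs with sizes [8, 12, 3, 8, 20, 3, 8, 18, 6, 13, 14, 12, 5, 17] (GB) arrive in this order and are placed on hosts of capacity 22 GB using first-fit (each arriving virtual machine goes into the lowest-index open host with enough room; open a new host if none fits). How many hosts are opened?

  8 → host 1 (new)  [load 8/22]
  12 → host 1  [load 20/22]
  3 → host 2 (new)  [load 3/22]
  8 → host 2  [load 11/22]
  20 → host 3 (new)  [load 20/22]
  3 → host 2  [load 14/22]
  8 → host 2  [load 22/22]
  18 → host 4 (new)  [load 18/22]
  6 → host 5 (new)  [load 6/22]
  13 → host 5  [load 19/22]
  14 → host 6 (new)  [load 14/22]
  12 → host 7 (new)  [load 12/22]
  5 → host 6  [load 19/22]
  17 → host 8 (new)  [load 17/22]
8 hosts opened.

8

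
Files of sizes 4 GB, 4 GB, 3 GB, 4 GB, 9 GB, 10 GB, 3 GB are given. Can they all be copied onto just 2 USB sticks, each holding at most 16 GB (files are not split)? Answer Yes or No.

Total = 37 GB; ⌈37/16⌉ = 3.
At least 3 USB sticks are required, but only 2 are allowed.

No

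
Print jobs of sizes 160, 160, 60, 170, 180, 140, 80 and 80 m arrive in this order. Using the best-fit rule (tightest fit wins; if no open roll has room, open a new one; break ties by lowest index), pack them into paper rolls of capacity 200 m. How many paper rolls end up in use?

6

  160 → roll 1 (new)  [load 160/200]
  160 → roll 2 (new)  [load 160/200]
  60 → roll 3 (new)  [load 60/200]
  170 → roll 4 (new)  [load 170/200]
  180 → roll 5 (new)  [load 180/200]
  140 → roll 3  [load 200/200]
  80 → roll 6 (new)  [load 80/200]
  80 → roll 6  [load 160/200]
6 paper rolls opened.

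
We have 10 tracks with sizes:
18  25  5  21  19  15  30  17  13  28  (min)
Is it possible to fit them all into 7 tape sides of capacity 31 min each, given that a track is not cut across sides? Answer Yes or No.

Total = 191 min; ⌈191/31⌉ = 7.
The bound of 7 does not rule out 7, but exhaustive search shows no assignment into 7 tape sides of capacity 31 min exists — the minimum is 8.

No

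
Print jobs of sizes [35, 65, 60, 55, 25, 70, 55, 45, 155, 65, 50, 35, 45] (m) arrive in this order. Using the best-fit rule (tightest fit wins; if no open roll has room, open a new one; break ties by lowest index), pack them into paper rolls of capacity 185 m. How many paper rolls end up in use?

5

  35 → roll 1 (new)  [load 35/185]
  65 → roll 1  [load 100/185]
  60 → roll 1  [load 160/185]
  55 → roll 2 (new)  [load 55/185]
  25 → roll 1  [load 185/185]
  70 → roll 2  [load 125/185]
  55 → roll 2  [load 180/185]
  45 → roll 3 (new)  [load 45/185]
  155 → roll 4 (new)  [load 155/185]
  65 → roll 3  [load 110/185]
  50 → roll 3  [load 160/185]
  35 → roll 5 (new)  [load 35/185]
  45 → roll 5  [load 80/185]
5 paper rolls opened.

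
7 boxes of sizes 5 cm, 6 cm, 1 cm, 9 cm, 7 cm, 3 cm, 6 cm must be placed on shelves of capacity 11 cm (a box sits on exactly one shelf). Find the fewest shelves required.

4

Total = 9 + 7 + 6 + 6 + 5 + 3 + 1 = 37 cm.
Lower bound: ⌈37/11⌉ = 4 shelves.
A packing using 4 shelves:
  shelf 1: 9 + 1 = 10
  shelf 2: 7 + 3 = 10
  shelf 3: 6 + 5 = 11
  shelf 4: 6 = 6
This matches the lower bound, so 4 is optimal.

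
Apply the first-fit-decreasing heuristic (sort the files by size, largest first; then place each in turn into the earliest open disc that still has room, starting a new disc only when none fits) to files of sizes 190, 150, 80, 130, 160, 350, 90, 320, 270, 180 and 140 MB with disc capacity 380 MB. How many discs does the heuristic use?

6

Sorted descending: 350, 320, 270, 190, 180, 160, 150, 140, 130, 90, 80.
  350 → disc 1 (new)  [load 350/380]
  320 → disc 2 (new)  [load 320/380]
  270 → disc 3 (new)  [load 270/380]
  190 → disc 4 (new)  [load 190/380]
  180 → disc 4  [load 370/380]
  160 → disc 5 (new)  [load 160/380]
  150 → disc 5  [load 310/380]
  140 → disc 6 (new)  [load 140/380]
  130 → disc 6  [load 270/380]
  90 → disc 3  [load 360/380]
  80 → disc 6  [load 350/380]
6 discs opened.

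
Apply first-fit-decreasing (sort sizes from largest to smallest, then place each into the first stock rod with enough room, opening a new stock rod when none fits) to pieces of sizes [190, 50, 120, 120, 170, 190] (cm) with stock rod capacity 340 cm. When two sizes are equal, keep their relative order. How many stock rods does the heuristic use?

Sorted descending: 190, 190, 170, 120, 120, 50.
  190 → stock rod 1 (new)  [load 190/340]
  190 → stock rod 2 (new)  [load 190/340]
  170 → stock rod 3 (new)  [load 170/340]
  120 → stock rod 1  [load 310/340]
  120 → stock rod 2  [load 310/340]
  50 → stock rod 3  [load 220/340]
3 stock rods opened.

3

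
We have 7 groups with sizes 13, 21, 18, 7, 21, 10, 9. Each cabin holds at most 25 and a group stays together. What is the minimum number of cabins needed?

Total = 21 + 21 + 18 + 13 + 10 + 9 + 7 = 99.
Lower bound: ⌈99/25⌉ = 4 cabins.
A packing using 5 cabins:
  cabin 1: 21 = 21
  cabin 2: 21 = 21
  cabin 3: 18 + 7 = 25
  cabin 4: 13 + 10 = 23
  cabin 5: 9 = 9
No arrangement into 4 cabins stays within capacity, so 5 is optimal.

5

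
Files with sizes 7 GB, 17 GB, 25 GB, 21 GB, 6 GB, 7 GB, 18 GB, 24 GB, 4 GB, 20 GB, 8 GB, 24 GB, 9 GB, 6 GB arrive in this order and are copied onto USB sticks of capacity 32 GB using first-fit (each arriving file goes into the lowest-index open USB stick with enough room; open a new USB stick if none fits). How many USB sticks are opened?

7

  7 → USB stick 1 (new)  [load 7/32]
  17 → USB stick 1  [load 24/32]
  25 → USB stick 2 (new)  [load 25/32]
  21 → USB stick 3 (new)  [load 21/32]
  6 → USB stick 1  [load 30/32]
  7 → USB stick 2  [load 32/32]
  18 → USB stick 4 (new)  [load 18/32]
  24 → USB stick 5 (new)  [load 24/32]
  4 → USB stick 3  [load 25/32]
  20 → USB stick 6 (new)  [load 20/32]
  8 → USB stick 4  [load 26/32]
  24 → USB stick 7 (new)  [load 24/32]
  9 → USB stick 6  [load 29/32]
  6 → USB stick 3  [load 31/32]
7 USB sticks opened.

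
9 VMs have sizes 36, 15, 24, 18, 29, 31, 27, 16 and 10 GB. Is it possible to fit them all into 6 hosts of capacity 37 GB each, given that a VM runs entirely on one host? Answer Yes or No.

Total = 206 GB; ⌈206/37⌉ = 6.
The bound of 6 does not rule out 6, but exhaustive search shows no assignment into 6 hosts of capacity 37 GB exists — the minimum is 7.

No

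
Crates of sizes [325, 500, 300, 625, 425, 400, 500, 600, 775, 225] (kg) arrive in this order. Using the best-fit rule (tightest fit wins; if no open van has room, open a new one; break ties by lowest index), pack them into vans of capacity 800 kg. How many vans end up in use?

  325 → van 1 (new)  [load 325/800]
  500 → van 2 (new)  [load 500/800]
  300 → van 2  [load 800/800]
  625 → van 3 (new)  [load 625/800]
  425 → van 1  [load 750/800]
  400 → van 4 (new)  [load 400/800]
  500 → van 5 (new)  [load 500/800]
  600 → van 6 (new)  [load 600/800]
  775 → van 7 (new)  [load 775/800]
  225 → van 5  [load 725/800]
7 vans opened.

7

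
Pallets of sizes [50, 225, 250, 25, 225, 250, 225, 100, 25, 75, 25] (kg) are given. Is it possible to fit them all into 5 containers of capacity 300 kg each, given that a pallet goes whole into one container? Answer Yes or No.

Total = 1475 kg; ⌈1475/300⌉ = 5.
The bound of 5 does not rule out 5, but exhaustive search shows no assignment into 5 containers of capacity 300 kg exists — the minimum is 6.

No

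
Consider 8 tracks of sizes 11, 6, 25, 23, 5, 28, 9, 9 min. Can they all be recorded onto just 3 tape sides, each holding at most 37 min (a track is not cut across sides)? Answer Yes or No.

No

Total = 116 min; ⌈116/37⌉ = 4.
At least 4 tape sides are required, but only 3 are allowed.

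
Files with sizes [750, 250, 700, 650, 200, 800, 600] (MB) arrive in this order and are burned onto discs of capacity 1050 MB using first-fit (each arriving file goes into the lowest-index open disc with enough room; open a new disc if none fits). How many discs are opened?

5

  750 → disc 1 (new)  [load 750/1050]
  250 → disc 1  [load 1000/1050]
  700 → disc 2 (new)  [load 700/1050]
  650 → disc 3 (new)  [load 650/1050]
  200 → disc 2  [load 900/1050]
  800 → disc 4 (new)  [load 800/1050]
  600 → disc 5 (new)  [load 600/1050]
5 discs opened.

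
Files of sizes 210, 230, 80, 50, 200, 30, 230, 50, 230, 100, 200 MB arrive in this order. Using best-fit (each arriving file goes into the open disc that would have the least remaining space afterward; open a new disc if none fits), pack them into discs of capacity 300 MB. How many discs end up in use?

6

  210 → disc 1 (new)  [load 210/300]
  230 → disc 2 (new)  [load 230/300]
  80 → disc 1  [load 290/300]
  50 → disc 2  [load 280/300]
  200 → disc 3 (new)  [load 200/300]
  30 → disc 3  [load 230/300]
  230 → disc 4 (new)  [load 230/300]
  50 → disc 3  [load 280/300]
  230 → disc 5 (new)  [load 230/300]
  100 → disc 6 (new)  [load 100/300]
  200 → disc 6  [load 300/300]
6 discs opened.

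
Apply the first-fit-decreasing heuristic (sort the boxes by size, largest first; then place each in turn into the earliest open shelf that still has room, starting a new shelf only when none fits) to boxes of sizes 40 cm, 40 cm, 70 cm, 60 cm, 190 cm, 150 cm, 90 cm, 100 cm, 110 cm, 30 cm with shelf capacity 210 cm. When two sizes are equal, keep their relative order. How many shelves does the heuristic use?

5

Sorted descending: 190, 150, 110, 100, 90, 70, 60, 40, 40, 30.
  190 → shelf 1 (new)  [load 190/210]
  150 → shelf 2 (new)  [load 150/210]
  110 → shelf 3 (new)  [load 110/210]
  100 → shelf 3  [load 210/210]
  90 → shelf 4 (new)  [load 90/210]
  70 → shelf 4  [load 160/210]
  60 → shelf 2  [load 210/210]
  40 → shelf 4  [load 200/210]
  40 → shelf 5 (new)  [load 40/210]
  30 → shelf 5  [load 70/210]
5 shelves opened.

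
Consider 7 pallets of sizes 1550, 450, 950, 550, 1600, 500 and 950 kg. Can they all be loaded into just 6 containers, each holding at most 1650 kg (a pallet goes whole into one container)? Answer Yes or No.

Yes

A valid assignment using 5 containers:
  container 1: 1600 = 1600
  container 2: 1550 = 1550
  container 3: 950 + 550 = 1500
  container 4: 950 + 500 = 1450
  container 5: 450 = 450
That uses only 5 ≤ 6, so 6 containers are enough.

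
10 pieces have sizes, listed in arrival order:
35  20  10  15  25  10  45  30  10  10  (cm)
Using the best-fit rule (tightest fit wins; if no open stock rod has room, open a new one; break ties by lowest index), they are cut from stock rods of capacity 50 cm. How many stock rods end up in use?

5

  35 → stock rod 1 (new)  [load 35/50]
  20 → stock rod 2 (new)  [load 20/50]
  10 → stock rod 1  [load 45/50]
  15 → stock rod 2  [load 35/50]
  25 → stock rod 3 (new)  [load 25/50]
  10 → stock rod 2  [load 45/50]
  45 → stock rod 4 (new)  [load 45/50]
  30 → stock rod 5 (new)  [load 30/50]
  10 → stock rod 5  [load 40/50]
  10 → stock rod 5  [load 50/50]
5 stock rods opened.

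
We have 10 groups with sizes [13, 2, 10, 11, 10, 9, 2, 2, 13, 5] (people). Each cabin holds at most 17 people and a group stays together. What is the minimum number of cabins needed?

Total = 13 + 13 + 11 + 10 + 10 + 9 + 5 + 2 + 2 + 2 = 77 people.
Lower bound: ⌈77/17⌉ = 5 cabins.
Also, 6 groups each exceed 17/2 people, and no two of those can share a cabin, so at least 6 cabins are needed.
A packing using 6 cabins:
  cabin 1: 13 + 2 + 2 = 17
  cabin 2: 13 + 2 = 15
  cabin 3: 11 + 5 = 16
  cabin 4: 10 = 10
  cabin 5: 10 = 10
  cabin 6: 9 = 9
This matches the lower bound, so 6 is optimal.

6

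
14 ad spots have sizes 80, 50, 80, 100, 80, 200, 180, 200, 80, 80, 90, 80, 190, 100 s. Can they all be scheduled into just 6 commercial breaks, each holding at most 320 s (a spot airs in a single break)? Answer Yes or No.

Yes

A valid assignment using 6 commercial breaks:
  break 1: 200 + 100 = 300
  break 2: 200 + 100 = 300
  break 3: 190 + 90 = 280
  break 4: 180 + 80 + 50 = 310
  break 5: 80 + 80 + 80 + 80 = 320
  break 6: 80 = 80
Every load is within 320 s, so 6 commercial breaks suffice.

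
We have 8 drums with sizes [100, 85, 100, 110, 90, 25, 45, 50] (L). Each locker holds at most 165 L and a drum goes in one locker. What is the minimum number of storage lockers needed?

5

Total = 110 + 100 + 100 + 90 + 85 + 50 + 45 + 25 = 605 L.
Lower bound: ⌈605/165⌉ = 4 storage lockers.
Also, 5 drums each exceed 165/2 L, and no two of those can share a locker, so at least 5 storage lockers are needed.
A packing using 5 storage lockers:
  locker 1: 110 + 50 = 160
  locker 2: 100 + 45 = 145
  locker 3: 100 + 25 = 125
  locker 4: 90 = 90
  locker 5: 85 = 85
This matches the lower bound, so 5 is optimal.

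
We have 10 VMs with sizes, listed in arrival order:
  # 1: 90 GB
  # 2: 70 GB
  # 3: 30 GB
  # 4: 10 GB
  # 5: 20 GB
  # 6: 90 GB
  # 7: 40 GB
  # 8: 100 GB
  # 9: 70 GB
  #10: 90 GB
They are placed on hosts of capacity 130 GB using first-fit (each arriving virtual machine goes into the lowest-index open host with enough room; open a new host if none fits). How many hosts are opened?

  90 → host 1 (new)  [load 90/130]
  70 → host 2 (new)  [load 70/130]
  30 → host 1  [load 120/130]
  10 → host 1  [load 130/130]
  20 → host 2  [load 90/130]
  90 → host 3 (new)  [load 90/130]
  40 → host 2  [load 130/130]
  100 → host 4 (new)  [load 100/130]
  70 → host 5 (new)  [load 70/130]
  90 → host 6 (new)  [load 90/130]
6 hosts opened.

6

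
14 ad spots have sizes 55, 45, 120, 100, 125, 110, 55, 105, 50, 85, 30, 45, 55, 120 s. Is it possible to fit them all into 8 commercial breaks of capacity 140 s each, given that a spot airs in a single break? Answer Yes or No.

Total = 1100 s; ⌈1100/140⌉ = 8.
The bound of 8 does not rule out 8, but exhaustive search shows no assignment into 8 commercial breaks of capacity 140 s exists — the minimum is 9.

No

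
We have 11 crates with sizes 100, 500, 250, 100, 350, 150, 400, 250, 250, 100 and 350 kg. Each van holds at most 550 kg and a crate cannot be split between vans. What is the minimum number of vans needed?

6

Total = 500 + 400 + 350 + 350 + 250 + 250 + 250 + 150 + 100 + 100 + 100 = 2800 kg.
Lower bound: ⌈2800/550⌉ = 6 vans.
A packing using 6 vans:
  van 1: 500 = 500
  van 2: 400 + 150 = 550
  van 3: 350 + 100 + 100 = 550
  van 4: 350 + 100 = 450
  van 5: 250 + 250 = 500
  van 6: 250 = 250
This matches the lower bound, so 6 is optimal.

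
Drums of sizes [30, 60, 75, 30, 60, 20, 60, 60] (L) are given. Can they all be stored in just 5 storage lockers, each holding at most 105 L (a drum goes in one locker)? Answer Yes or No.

Yes

A valid assignment using 5 storage lockers:
  locker 1: 75 + 30 = 105
  locker 2: 60 + 30 = 90
  locker 3: 60 + 20 = 80
  locker 4: 60 = 60
  locker 5: 60 = 60
Every load is within 105 L, so 5 storage lockers suffice.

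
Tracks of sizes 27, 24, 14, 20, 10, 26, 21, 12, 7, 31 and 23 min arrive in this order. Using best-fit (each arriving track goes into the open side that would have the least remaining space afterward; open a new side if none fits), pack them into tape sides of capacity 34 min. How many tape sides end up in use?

7

  27 → side 1 (new)  [load 27/34]
  24 → side 2 (new)  [load 24/34]
  14 → side 3 (new)  [load 14/34]
  20 → side 3  [load 34/34]
  10 → side 2  [load 34/34]
  26 → side 4 (new)  [load 26/34]
  21 → side 5 (new)  [load 21/34]
  12 → side 5  [load 33/34]
  7 → side 1  [load 34/34]
  31 → side 6 (new)  [load 31/34]
  23 → side 7 (new)  [load 23/34]
7 tape sides opened.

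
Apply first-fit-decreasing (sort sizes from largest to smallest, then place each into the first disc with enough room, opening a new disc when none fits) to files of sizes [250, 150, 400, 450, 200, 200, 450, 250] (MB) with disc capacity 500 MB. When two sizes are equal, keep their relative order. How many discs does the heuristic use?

6

Sorted descending: 450, 450, 400, 250, 250, 200, 200, 150.
  450 → disc 1 (new)  [load 450/500]
  450 → disc 2 (new)  [load 450/500]
  400 → disc 3 (new)  [load 400/500]
  250 → disc 4 (new)  [load 250/500]
  250 → disc 4  [load 500/500]
  200 → disc 5 (new)  [load 200/500]
  200 → disc 5  [load 400/500]
  150 → disc 6 (new)  [load 150/500]
6 discs opened.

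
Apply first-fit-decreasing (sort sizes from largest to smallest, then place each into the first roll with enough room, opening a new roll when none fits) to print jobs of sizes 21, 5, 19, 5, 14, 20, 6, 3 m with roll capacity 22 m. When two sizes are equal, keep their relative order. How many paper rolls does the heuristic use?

Sorted descending: 21, 20, 19, 14, 6, 5, 5, 3.
  21 → roll 1 (new)  [load 21/22]
  20 → roll 2 (new)  [load 20/22]
  19 → roll 3 (new)  [load 19/22]
  14 → roll 4 (new)  [load 14/22]
  6 → roll 4  [load 20/22]
  5 → roll 5 (new)  [load 5/22]
  5 → roll 5  [load 10/22]
  3 → roll 3  [load 22/22]
5 paper rolls opened.

5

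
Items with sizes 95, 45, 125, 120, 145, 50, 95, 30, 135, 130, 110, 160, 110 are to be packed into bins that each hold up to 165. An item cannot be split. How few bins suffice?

Total = 160 + 145 + 135 + 130 + 125 + 120 + 110 + 110 + 95 + 95 + 50 + 45 + 30 = 1350.
Lower bound: ⌈1350/165⌉ = 9 bins.
Also, 10 items each exceed 165/2, and no two of those can share a bin, so at least 10 bins are needed.
A packing using 10 bins:
  bin 1: 160 = 160
  bin 2: 145 = 145
  bin 3: 135 + 30 = 165
  bin 4: 130 = 130
  bin 5: 125 = 125
  bin 6: 120 + 45 = 165
  bin 7: 110 + 50 = 160
  bin 8: 110 = 110
  bin 9: 95 = 95
  bin 10: 95 = 95
This matches the lower bound, so 10 is optimal.

10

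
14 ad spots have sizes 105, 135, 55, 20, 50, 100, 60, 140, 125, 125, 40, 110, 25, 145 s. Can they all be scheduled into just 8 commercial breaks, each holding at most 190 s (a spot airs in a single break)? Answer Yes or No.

A valid assignment using 8 commercial breaks:
  break 1: 145 + 40 = 185
  break 2: 140 + 50 = 190
  break 3: 135 + 55 = 190
  break 4: 125 + 60 = 185
  break 5: 125 + 25 + 20 = 170
  break 6: 110 = 110
  break 7: 105 = 105
  break 8: 100 = 100
Every load is within 190 s, so 8 commercial breaks suffice.

Yes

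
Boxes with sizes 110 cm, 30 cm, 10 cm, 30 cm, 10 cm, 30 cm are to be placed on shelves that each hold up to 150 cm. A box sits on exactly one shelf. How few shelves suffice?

2

Total = 110 + 30 + 30 + 30 + 10 + 10 = 220 cm.
Lower bound: ⌈220/150⌉ = 2 shelves.
A packing using 2 shelves:
  shelf 1: 110 + 30 + 10 = 150
  shelf 2: 30 + 30 + 10 = 70
This matches the lower bound, so 2 is optimal.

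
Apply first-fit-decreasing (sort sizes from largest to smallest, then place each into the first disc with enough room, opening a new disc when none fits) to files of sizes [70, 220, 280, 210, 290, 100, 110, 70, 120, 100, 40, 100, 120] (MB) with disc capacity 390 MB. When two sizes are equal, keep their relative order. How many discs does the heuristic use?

Sorted descending: 290, 280, 220, 210, 120, 120, 110, 100, 100, 100, 70, 70, 40.
  290 → disc 1 (new)  [load 290/390]
  280 → disc 2 (new)  [load 280/390]
  220 → disc 3 (new)  [load 220/390]
  210 → disc 4 (new)  [load 210/390]
  120 → disc 3  [load 340/390]
  120 → disc 4  [load 330/390]
  110 → disc 2  [load 390/390]
  100 → disc 1  [load 390/390]
  100 → disc 5 (new)  [load 100/390]
  100 → disc 5  [load 200/390]
  70 → disc 5  [load 270/390]
  70 → disc 5  [load 340/390]
  40 → disc 3  [load 380/390]
5 discs opened.

5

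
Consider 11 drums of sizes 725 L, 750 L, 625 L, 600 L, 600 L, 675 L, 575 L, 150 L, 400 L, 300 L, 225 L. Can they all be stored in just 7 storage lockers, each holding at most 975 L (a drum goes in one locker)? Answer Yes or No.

Yes

A valid assignment using 7 storage lockers:
  locker 1: 750 + 225 = 975
  locker 2: 725 + 150 = 875
  locker 3: 675 + 300 = 975
  locker 4: 625 = 625
  locker 5: 600 = 600
  locker 6: 600 = 600
  locker 7: 575 + 400 = 975
Every load is within 975 L, so 7 storage lockers suffice.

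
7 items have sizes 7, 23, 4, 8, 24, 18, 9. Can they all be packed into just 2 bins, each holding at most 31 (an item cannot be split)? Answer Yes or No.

No

Total = 93; ⌈93/31⌉ = 3.
At least 3 bins are required, but only 2 are allowed.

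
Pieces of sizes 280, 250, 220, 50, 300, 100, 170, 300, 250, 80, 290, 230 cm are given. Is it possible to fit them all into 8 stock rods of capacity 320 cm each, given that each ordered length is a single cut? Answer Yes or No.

Total = 2520 cm; ⌈2520/320⌉ = 8.
9 pieces each exceed half the capacity and cannot share a stock rod, forcing at least 9 stock rods.
At least 9 stock rods are required, but only 8 are allowed.

No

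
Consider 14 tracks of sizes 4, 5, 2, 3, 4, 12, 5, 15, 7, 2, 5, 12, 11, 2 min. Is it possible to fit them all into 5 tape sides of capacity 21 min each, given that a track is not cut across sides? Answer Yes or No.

A valid assignment using 5 tape sides:
  side 1: 15 + 5 = 20
  side 2: 12 + 7 + 2 = 21
  side 3: 12 + 5 + 4 = 21
  side 4: 11 + 5 + 4 = 20
  side 5: 3 + 2 + 2 = 7
Every load is within 21 min, so 5 tape sides suffice.

Yes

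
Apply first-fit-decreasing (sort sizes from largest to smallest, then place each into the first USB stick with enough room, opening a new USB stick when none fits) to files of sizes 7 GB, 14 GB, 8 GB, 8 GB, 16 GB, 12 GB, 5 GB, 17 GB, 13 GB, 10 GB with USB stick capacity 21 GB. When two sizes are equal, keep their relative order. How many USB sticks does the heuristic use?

6

Sorted descending: 17, 16, 14, 13, 12, 10, 8, 8, 7, 5.
  17 → USB stick 1 (new)  [load 17/21]
  16 → USB stick 2 (new)  [load 16/21]
  14 → USB stick 3 (new)  [load 14/21]
  13 → USB stick 4 (new)  [load 13/21]
  12 → USB stick 5 (new)  [load 12/21]
  10 → USB stick 6 (new)  [load 10/21]
  8 → USB stick 4  [load 21/21]
  8 → USB stick 5  [load 20/21]
  7 → USB stick 3  [load 21/21]
  5 → USB stick 2  [load 21/21]
6 USB sticks opened.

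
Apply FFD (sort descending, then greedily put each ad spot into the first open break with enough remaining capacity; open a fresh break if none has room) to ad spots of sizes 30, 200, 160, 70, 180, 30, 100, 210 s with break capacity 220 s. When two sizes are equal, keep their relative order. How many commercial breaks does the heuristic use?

Sorted descending: 210, 200, 180, 160, 100, 70, 30, 30.
  210 → break 1 (new)  [load 210/220]
  200 → break 2 (new)  [load 200/220]
  180 → break 3 (new)  [load 180/220]
  160 → break 4 (new)  [load 160/220]
  100 → break 5 (new)  [load 100/220]
  70 → break 5  [load 170/220]
  30 → break 3  [load 210/220]
  30 → break 4  [load 190/220]
5 commercial breaks opened.

5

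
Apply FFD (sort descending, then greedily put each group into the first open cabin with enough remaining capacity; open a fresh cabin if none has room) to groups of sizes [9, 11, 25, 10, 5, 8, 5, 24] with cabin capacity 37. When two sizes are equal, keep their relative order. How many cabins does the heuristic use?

3

Sorted descending: 25, 24, 11, 10, 9, 8, 5, 5.
  25 → cabin 1 (new)  [load 25/37]
  24 → cabin 2 (new)  [load 24/37]
  11 → cabin 1  [load 36/37]
  10 → cabin 2  [load 34/37]
  9 → cabin 3 (new)  [load 9/37]
  8 → cabin 3  [load 17/37]
  5 → cabin 3  [load 22/37]
  5 → cabin 3  [load 27/37]
3 cabins opened.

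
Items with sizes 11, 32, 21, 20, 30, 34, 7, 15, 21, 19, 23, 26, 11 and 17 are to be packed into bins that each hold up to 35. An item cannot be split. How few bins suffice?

10

Total = 34 + 32 + 30 + 26 + 23 + 21 + 21 + 20 + 19 + 17 + 15 + 11 + 11 + 7 = 287.
Lower bound: ⌈287/35⌉ = 9 bins.
A packing using 10 bins:
  bin 1: 34 = 34
  bin 2: 32 = 32
  bin 3: 30 = 30
  bin 4: 26 + 7 = 33
  bin 5: 23 + 11 = 34
  bin 6: 21 + 11 = 32
  bin 7: 21 = 21
  bin 8: 20 + 15 = 35
  bin 9: 19 = 19
  bin 10: 17 = 17
No arrangement into 9 bins stays within capacity, so 10 is optimal.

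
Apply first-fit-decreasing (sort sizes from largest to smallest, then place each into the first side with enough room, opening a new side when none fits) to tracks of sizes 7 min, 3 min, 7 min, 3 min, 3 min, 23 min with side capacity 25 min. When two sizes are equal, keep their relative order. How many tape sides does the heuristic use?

Sorted descending: 23, 7, 7, 3, 3, 3.
  23 → side 1 (new)  [load 23/25]
  7 → side 2 (new)  [load 7/25]
  7 → side 2  [load 14/25]
  3 → side 2  [load 17/25]
  3 → side 2  [load 20/25]
  3 → side 2  [load 23/25]
2 tape sides opened.

2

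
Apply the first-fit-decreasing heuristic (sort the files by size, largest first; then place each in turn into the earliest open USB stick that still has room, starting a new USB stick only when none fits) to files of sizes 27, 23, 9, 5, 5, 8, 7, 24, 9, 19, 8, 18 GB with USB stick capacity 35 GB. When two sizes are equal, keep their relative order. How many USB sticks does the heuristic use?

5

Sorted descending: 27, 24, 23, 19, 18, 9, 9, 8, 8, 7, 5, 5.
  27 → USB stick 1 (new)  [load 27/35]
  24 → USB stick 2 (new)  [load 24/35]
  23 → USB stick 3 (new)  [load 23/35]
  19 → USB stick 4 (new)  [load 19/35]
  18 → USB stick 5 (new)  [load 18/35]
  9 → USB stick 2  [load 33/35]
  9 → USB stick 3  [load 32/35]
  8 → USB stick 1  [load 35/35]
  8 → USB stick 4  [load 27/35]
  7 → USB stick 4  [load 34/35]
  5 → USB stick 5  [load 23/35]
  5 → USB stick 5  [load 28/35]
5 USB sticks opened.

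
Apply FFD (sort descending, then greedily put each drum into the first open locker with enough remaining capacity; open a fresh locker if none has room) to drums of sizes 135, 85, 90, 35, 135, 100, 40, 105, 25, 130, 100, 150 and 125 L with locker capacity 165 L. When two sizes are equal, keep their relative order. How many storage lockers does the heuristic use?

10

Sorted descending: 150, 135, 135, 130, 125, 105, 100, 100, 90, 85, 40, 35, 25.
  150 → locker 1 (new)  [load 150/165]
  135 → locker 2 (new)  [load 135/165]
  135 → locker 3 (new)  [load 135/165]
  130 → locker 4 (new)  [load 130/165]
  125 → locker 5 (new)  [load 125/165]
  105 → locker 6 (new)  [load 105/165]
  100 → locker 7 (new)  [load 100/165]
  100 → locker 8 (new)  [load 100/165]
  90 → locker 9 (new)  [load 90/165]
  85 → locker 10 (new)  [load 85/165]
  40 → locker 5  [load 165/165]
  35 → locker 4  [load 165/165]
  25 → locker 2  [load 160/165]
10 storage lockers opened.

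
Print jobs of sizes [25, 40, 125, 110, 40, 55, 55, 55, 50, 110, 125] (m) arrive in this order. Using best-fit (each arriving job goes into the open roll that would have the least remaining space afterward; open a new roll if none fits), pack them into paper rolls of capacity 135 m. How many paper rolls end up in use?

7

  25 → roll 1 (new)  [load 25/135]
  40 → roll 1  [load 65/135]
  125 → roll 2 (new)  [load 125/135]
  110 → roll 3 (new)  [load 110/135]
  40 → roll 1  [load 105/135]
  55 → roll 4 (new)  [load 55/135]
  55 → roll 4  [load 110/135]
  55 → roll 5 (new)  [load 55/135]
  50 → roll 5  [load 105/135]
  110 → roll 6 (new)  [load 110/135]
  125 → roll 7 (new)  [load 125/135]
7 paper rolls opened.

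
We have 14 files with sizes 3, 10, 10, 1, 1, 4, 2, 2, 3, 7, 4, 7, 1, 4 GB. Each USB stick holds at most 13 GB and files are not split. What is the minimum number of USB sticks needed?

5

Total = 10 + 10 + 7 + 7 + 4 + 4 + 4 + 3 + 3 + 2 + 2 + 1 + 1 + 1 = 59 GB.
Lower bound: ⌈59/13⌉ = 5 USB sticks.
A packing using 5 USB sticks:
  USB stick 1: 10 + 3 = 13
  USB stick 2: 10 + 3 = 13
  USB stick 3: 7 + 4 + 2 = 13
  USB stick 4: 7 + 4 + 2 = 13
  USB stick 5: 4 + 1 + 1 + 1 = 7
This matches the lower bound, so 5 is optimal.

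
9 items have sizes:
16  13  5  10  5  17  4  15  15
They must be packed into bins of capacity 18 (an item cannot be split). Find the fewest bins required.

7

Total = 17 + 16 + 15 + 15 + 13 + 10 + 5 + 5 + 4 = 100.
Lower bound: ⌈100/18⌉ = 6 bins.
A packing using 7 bins:
  bin 1: 17 = 17
  bin 2: 16 = 16
  bin 3: 15 = 15
  bin 4: 15 = 15
  bin 5: 13 + 5 = 18
  bin 6: 10 + 5 = 15
  bin 7: 4 = 4
No arrangement into 6 bins stays within capacity, so 7 is optimal.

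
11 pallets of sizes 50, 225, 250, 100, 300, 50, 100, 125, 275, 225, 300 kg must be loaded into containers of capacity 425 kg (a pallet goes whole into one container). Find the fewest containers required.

Total = 300 + 300 + 275 + 250 + 225 + 225 + 125 + 100 + 100 + 50 + 50 = 2000 kg.
Lower bound: ⌈2000/425⌉ = 5 containers.
Also, 6 pallets each exceed 425/2 kg, and no two of those can share a container, so at least 6 containers are needed.
A packing using 6 containers:
  container 1: 300 + 125 = 425
  container 2: 300 + 100 = 400
  container 3: 275 + 100 + 50 = 425
  container 4: 250 + 50 = 300
  container 5: 225 = 225
  container 6: 225 = 225
This matches the lower bound, so 6 is optimal.

6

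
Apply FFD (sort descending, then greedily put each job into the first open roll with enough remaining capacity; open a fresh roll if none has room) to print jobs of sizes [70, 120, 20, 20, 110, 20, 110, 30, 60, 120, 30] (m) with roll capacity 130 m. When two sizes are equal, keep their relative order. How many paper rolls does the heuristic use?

6

Sorted descending: 120, 120, 110, 110, 70, 60, 30, 30, 20, 20, 20.
  120 → roll 1 (new)  [load 120/130]
  120 → roll 2 (new)  [load 120/130]
  110 → roll 3 (new)  [load 110/130]
  110 → roll 4 (new)  [load 110/130]
  70 → roll 5 (new)  [load 70/130]
  60 → roll 5  [load 130/130]
  30 → roll 6 (new)  [load 30/130]
  30 → roll 6  [load 60/130]
  20 → roll 3  [load 130/130]
  20 → roll 4  [load 130/130]
  20 → roll 6  [load 80/130]
6 paper rolls opened.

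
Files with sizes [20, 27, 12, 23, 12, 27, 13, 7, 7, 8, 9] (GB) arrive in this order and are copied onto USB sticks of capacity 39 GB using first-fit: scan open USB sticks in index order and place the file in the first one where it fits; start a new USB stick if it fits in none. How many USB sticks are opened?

  20 → USB stick 1 (new)  [load 20/39]
  27 → USB stick 2 (new)  [load 27/39]
  12 → USB stick 1  [load 32/39]
  23 → USB stick 3 (new)  [load 23/39]
  12 → USB stick 2  [load 39/39]
  27 → USB stick 4 (new)  [load 27/39]
  13 → USB stick 3  [load 36/39]
  7 → USB stick 1  [load 39/39]
  7 → USB stick 4  [load 34/39]
  8 → USB stick 5 (new)  [load 8/39]
  9 → USB stick 5  [load 17/39]
5 USB sticks opened.

5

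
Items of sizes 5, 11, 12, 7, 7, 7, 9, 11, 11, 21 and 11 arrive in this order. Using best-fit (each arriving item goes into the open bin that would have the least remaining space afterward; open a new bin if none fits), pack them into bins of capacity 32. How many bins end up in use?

  5 → bin 1 (new)  [load 5/32]
  11 → bin 1  [load 16/32]
  12 → bin 1  [load 28/32]
  7 → bin 2 (new)  [load 7/32]
  7 → bin 2  [load 14/32]
  7 → bin 2  [load 21/32]
  9 → bin 2  [load 30/32]
  11 → bin 3 (new)  [load 11/32]
  11 → bin 3  [load 22/32]
  21 → bin 4 (new)  [load 21/32]
  11 → bin 4  [load 32/32]
4 bins opened.

4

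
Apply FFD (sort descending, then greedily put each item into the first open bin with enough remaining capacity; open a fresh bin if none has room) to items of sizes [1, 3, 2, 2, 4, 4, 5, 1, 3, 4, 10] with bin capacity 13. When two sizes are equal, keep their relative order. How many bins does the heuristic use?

3

Sorted descending: 10, 5, 4, 4, 4, 3, 3, 2, 2, 1, 1.
  10 → bin 1 (new)  [load 10/13]
  5 → bin 2 (new)  [load 5/13]
  4 → bin 2  [load 9/13]
  4 → bin 2  [load 13/13]
  4 → bin 3 (new)  [load 4/13]
  3 → bin 1  [load 13/13]
  3 → bin 3  [load 7/13]
  2 → bin 3  [load 9/13]
  2 → bin 3  [load 11/13]
  1 → bin 3  [load 12/13]
  1 → bin 3  [load 13/13]
3 bins opened.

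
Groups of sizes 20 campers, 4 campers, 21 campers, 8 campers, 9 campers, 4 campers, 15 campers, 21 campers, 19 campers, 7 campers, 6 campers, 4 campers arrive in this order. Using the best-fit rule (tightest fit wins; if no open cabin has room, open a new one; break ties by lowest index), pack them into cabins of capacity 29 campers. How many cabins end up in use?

5

  20 → cabin 1 (new)  [load 20/29]
  4 → cabin 1  [load 24/29]
  21 → cabin 2 (new)  [load 21/29]
  8 → cabin 2  [load 29/29]
  9 → cabin 3 (new)  [load 9/29]
  4 → cabin 1  [load 28/29]
  15 → cabin 3  [load 24/29]
  21 → cabin 4 (new)  [load 21/29]
  19 → cabin 5 (new)  [load 19/29]
  7 → cabin 4  [load 28/29]
  6 → cabin 5  [load 25/29]
  4 → cabin 5  [load 29/29]
5 cabins opened.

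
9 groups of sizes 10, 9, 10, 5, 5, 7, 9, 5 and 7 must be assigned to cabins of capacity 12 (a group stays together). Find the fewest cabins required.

Total = 10 + 10 + 9 + 9 + 7 + 7 + 5 + 5 + 5 = 67.
Lower bound: ⌈67/12⌉ = 6 cabins.
A packing using 7 cabins:
  cabin 1: 10 = 10
  cabin 2: 10 = 10
  cabin 3: 9 = 9
  cabin 4: 9 = 9
  cabin 5: 7 + 5 = 12
  cabin 6: 7 + 5 = 12
  cabin 7: 5 = 5
No arrangement into 6 cabins stays within capacity, so 7 is optimal.

7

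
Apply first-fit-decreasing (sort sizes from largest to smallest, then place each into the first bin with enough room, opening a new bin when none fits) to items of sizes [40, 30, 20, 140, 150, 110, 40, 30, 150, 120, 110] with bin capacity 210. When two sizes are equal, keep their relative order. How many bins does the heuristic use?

6

Sorted descending: 150, 150, 140, 120, 110, 110, 40, 40, 30, 30, 20.
  150 → bin 1 (new)  [load 150/210]
  150 → bin 2 (new)  [load 150/210]
  140 → bin 3 (new)  [load 140/210]
  120 → bin 4 (new)  [load 120/210]
  110 → bin 5 (new)  [load 110/210]
  110 → bin 6 (new)  [load 110/210]
  40 → bin 1  [load 190/210]
  40 → bin 2  [load 190/210]
  30 → bin 3  [load 170/210]
  30 → bin 3  [load 200/210]
  20 → bin 1  [load 210/210]
6 bins opened.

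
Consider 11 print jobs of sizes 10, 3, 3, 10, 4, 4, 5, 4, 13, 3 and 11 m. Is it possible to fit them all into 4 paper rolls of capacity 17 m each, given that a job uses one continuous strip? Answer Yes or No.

Total = 70 m; ⌈70/17⌉ = 5.
At least 5 paper rolls are required, but only 4 are allowed.

No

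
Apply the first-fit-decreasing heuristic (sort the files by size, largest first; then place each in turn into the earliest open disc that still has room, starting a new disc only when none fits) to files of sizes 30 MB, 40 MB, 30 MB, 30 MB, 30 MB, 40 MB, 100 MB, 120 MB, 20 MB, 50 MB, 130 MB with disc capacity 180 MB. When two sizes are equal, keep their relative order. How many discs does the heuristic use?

Sorted descending: 130, 120, 100, 50, 40, 40, 30, 30, 30, 30, 20.
  130 → disc 1 (new)  [load 130/180]
  120 → disc 2 (new)  [load 120/180]
  100 → disc 3 (new)  [load 100/180]
  50 → disc 1  [load 180/180]
  40 → disc 2  [load 160/180]
  40 → disc 3  [load 140/180]
  30 → disc 3  [load 170/180]
  30 → disc 4 (new)  [load 30/180]
  30 → disc 4  [load 60/180]
  30 → disc 4  [load 90/180]
  20 → disc 2  [load 180/180]
4 discs opened.

4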